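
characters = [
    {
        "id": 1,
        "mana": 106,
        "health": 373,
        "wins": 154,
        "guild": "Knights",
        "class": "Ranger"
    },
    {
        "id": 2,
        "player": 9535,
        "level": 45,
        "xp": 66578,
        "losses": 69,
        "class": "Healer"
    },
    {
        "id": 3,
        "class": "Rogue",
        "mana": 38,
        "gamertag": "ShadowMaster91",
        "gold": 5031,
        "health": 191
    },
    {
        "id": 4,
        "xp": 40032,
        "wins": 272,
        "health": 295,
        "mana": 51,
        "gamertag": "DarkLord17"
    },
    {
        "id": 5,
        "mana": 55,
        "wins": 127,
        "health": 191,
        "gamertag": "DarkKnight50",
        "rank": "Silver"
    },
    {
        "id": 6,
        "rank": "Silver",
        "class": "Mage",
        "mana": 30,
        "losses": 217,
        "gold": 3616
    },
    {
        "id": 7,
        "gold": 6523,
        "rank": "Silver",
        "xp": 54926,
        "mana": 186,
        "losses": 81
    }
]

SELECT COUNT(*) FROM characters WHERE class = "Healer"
1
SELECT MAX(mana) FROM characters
186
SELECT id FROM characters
[1, 2, 3, 4, 5, 6, 7]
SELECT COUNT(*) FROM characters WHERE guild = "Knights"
1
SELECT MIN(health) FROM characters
191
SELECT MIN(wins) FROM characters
127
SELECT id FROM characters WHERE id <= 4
[1, 2, 3, 4]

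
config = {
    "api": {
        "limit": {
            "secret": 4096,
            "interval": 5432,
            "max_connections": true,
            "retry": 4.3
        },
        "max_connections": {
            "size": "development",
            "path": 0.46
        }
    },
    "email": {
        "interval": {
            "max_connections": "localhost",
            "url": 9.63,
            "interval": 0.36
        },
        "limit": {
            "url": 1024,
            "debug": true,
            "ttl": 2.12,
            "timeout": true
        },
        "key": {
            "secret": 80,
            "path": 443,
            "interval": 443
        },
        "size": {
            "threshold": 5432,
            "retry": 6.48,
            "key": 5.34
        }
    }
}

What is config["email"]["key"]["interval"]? 443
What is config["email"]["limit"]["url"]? 1024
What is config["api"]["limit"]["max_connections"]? True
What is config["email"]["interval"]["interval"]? 0.36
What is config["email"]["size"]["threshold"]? 5432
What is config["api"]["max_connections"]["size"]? "development"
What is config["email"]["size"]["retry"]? 6.48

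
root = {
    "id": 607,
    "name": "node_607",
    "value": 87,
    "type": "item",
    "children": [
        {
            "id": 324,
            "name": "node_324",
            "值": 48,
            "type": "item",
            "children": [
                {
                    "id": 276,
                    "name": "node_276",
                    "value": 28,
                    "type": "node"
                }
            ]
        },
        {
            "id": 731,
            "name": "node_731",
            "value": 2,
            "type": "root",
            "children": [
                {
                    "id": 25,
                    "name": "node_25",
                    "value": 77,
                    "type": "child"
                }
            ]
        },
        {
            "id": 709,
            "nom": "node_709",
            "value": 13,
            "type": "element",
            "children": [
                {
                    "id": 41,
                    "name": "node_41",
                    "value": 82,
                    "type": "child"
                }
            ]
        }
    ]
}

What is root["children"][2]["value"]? 13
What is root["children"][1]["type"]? "root"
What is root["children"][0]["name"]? "node_324"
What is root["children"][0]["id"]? 324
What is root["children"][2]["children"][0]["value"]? 82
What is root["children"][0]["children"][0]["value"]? 28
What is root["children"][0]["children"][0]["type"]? "node"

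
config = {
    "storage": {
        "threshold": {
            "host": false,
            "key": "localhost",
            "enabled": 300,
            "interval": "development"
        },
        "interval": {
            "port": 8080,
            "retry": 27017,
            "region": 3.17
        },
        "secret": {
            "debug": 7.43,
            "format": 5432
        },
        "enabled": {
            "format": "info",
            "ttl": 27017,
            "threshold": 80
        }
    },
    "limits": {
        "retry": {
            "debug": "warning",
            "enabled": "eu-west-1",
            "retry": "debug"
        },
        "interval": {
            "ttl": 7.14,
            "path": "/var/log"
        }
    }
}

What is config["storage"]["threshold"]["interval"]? "development"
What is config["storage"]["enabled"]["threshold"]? 80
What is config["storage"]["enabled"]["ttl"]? 27017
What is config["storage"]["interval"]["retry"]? 27017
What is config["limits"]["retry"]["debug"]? "warning"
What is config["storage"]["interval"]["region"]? 3.17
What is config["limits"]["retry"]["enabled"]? "eu-west-1"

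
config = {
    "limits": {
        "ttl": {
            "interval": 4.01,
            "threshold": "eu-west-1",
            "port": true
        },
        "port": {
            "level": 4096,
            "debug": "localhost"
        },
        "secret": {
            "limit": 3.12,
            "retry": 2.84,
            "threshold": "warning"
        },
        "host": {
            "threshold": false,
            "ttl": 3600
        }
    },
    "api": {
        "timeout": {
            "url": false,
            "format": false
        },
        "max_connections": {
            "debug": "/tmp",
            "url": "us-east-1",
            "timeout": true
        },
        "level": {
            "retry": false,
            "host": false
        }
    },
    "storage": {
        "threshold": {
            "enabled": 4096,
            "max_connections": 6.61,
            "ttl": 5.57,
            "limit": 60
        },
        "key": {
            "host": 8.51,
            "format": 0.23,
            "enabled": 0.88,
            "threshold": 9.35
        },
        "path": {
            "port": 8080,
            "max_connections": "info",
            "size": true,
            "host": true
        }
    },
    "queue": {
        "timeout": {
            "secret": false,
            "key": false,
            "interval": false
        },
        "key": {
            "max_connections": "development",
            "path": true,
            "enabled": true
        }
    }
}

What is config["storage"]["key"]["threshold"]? 9.35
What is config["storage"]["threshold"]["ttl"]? 5.57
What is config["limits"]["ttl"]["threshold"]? "eu-west-1"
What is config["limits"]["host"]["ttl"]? 3600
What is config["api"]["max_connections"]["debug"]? "/tmp"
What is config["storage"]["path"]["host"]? True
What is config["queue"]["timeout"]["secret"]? False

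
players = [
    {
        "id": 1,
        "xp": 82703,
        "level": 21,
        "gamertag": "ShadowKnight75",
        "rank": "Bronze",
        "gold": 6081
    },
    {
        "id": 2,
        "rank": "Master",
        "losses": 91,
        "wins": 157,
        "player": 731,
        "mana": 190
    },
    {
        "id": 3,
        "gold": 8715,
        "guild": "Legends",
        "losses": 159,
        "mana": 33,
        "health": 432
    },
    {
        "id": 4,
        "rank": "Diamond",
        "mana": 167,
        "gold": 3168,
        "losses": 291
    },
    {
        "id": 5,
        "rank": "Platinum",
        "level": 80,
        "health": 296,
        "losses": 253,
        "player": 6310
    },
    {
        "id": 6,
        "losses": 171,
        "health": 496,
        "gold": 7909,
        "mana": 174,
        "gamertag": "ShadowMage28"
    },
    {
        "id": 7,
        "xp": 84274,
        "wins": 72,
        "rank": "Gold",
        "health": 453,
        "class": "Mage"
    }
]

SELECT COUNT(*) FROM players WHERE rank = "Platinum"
1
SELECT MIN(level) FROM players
21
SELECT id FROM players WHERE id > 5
[6, 7]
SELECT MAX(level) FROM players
80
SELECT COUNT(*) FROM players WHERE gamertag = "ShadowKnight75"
1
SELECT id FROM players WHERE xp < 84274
[1]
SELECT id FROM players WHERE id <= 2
[1, 2]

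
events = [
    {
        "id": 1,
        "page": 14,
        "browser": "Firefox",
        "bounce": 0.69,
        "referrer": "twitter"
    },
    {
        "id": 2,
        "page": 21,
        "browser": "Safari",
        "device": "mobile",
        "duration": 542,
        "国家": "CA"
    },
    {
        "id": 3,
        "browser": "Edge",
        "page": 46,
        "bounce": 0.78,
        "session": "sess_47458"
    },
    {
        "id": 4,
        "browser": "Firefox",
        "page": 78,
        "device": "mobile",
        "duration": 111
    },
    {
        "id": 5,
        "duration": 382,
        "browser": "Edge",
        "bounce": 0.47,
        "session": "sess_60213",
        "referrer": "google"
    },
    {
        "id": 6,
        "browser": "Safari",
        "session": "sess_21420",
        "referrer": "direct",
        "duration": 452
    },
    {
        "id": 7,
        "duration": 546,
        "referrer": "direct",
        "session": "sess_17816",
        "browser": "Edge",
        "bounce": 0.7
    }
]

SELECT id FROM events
[1, 2, 3, 4, 5, 6, 7]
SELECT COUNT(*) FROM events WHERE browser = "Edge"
3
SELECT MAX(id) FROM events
7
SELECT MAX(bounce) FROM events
0.78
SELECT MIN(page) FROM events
14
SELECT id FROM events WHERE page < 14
[]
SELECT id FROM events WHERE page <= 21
[1, 2]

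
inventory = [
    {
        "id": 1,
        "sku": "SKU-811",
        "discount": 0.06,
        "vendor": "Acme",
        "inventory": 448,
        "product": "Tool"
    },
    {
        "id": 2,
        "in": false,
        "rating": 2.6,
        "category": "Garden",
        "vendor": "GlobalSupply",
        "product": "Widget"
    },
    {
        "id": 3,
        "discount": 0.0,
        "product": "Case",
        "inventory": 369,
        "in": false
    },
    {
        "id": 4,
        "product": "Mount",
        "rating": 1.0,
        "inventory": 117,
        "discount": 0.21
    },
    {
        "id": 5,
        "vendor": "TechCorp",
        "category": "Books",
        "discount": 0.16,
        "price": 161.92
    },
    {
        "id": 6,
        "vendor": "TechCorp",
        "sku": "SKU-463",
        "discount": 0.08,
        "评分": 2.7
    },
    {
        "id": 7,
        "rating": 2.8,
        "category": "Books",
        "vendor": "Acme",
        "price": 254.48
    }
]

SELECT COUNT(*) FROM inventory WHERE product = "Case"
1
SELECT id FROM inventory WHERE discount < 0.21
[1, 3, 5, 6]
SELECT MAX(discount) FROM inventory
0.21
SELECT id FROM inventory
[1, 2, 3, 4, 5, 6, 7]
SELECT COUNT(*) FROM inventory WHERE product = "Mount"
1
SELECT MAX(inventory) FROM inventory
448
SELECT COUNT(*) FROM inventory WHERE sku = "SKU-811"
1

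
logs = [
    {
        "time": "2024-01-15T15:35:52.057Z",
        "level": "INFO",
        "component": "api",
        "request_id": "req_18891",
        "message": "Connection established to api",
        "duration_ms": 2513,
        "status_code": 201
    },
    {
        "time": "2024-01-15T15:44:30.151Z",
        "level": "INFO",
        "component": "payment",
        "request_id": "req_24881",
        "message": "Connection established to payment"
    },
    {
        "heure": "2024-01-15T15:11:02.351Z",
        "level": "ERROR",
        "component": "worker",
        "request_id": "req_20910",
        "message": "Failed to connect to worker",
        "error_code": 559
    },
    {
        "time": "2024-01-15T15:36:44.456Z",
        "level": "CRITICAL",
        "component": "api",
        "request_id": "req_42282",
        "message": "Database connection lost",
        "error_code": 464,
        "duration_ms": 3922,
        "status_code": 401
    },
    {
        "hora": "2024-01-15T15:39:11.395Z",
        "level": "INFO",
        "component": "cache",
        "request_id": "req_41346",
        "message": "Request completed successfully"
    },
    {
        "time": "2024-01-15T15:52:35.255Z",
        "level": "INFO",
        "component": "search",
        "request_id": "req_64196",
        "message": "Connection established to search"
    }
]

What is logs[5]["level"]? "INFO"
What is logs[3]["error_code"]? 464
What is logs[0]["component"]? "api"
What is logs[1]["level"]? "INFO"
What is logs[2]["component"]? "worker"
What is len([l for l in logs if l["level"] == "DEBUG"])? 0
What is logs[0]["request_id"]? "req_18891"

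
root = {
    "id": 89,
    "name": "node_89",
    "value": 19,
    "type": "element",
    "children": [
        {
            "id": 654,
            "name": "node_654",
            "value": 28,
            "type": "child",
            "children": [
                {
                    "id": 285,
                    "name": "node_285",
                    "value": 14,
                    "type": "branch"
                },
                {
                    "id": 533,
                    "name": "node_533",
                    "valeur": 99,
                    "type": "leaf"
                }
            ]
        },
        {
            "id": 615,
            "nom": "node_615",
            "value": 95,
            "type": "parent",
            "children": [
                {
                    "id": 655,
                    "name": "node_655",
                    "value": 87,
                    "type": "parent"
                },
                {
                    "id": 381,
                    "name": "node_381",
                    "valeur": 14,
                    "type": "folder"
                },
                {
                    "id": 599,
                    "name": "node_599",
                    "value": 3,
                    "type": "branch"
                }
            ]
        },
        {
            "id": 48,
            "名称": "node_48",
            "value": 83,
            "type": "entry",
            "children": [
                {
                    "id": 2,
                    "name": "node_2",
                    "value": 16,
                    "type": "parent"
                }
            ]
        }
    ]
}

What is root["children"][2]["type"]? "entry"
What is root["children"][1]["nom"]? "node_615"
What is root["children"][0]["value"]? 28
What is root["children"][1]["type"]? "parent"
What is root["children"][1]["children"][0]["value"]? 87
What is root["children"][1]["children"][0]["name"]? "node_655"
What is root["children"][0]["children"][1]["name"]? "node_533"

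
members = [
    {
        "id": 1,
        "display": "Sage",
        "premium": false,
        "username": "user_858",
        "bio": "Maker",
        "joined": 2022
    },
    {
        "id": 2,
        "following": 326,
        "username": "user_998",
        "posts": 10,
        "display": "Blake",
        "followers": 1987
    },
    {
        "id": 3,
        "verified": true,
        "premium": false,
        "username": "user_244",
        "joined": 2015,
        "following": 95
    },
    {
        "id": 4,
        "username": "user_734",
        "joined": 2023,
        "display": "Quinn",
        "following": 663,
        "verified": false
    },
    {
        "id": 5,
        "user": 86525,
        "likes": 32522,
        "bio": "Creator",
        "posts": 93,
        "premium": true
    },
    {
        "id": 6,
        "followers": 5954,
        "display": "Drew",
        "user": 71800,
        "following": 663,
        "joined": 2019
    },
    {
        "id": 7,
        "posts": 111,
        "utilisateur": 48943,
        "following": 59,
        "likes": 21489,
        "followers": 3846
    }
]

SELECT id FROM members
[1, 2, 3, 4, 5, 6, 7]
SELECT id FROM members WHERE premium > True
[]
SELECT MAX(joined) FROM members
2023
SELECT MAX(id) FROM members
7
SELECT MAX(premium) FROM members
True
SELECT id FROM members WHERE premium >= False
[1, 3, 5]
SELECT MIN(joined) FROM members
2015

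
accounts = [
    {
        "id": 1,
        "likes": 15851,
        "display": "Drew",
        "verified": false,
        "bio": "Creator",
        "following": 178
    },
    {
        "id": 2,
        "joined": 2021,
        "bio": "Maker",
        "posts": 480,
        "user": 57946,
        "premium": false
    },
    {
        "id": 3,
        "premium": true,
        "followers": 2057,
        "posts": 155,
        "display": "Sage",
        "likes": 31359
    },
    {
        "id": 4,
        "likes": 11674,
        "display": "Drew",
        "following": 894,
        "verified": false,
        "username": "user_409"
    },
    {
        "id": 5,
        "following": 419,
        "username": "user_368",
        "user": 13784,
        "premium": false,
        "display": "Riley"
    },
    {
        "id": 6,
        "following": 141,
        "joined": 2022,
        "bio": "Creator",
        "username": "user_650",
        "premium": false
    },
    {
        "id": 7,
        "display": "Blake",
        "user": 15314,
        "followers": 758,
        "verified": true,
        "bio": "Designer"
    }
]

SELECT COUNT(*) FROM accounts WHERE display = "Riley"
1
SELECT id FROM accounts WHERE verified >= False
[1, 4, 7]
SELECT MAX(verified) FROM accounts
True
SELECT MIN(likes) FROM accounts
11674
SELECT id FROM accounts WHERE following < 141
[]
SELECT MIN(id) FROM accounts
1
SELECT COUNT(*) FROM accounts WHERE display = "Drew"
2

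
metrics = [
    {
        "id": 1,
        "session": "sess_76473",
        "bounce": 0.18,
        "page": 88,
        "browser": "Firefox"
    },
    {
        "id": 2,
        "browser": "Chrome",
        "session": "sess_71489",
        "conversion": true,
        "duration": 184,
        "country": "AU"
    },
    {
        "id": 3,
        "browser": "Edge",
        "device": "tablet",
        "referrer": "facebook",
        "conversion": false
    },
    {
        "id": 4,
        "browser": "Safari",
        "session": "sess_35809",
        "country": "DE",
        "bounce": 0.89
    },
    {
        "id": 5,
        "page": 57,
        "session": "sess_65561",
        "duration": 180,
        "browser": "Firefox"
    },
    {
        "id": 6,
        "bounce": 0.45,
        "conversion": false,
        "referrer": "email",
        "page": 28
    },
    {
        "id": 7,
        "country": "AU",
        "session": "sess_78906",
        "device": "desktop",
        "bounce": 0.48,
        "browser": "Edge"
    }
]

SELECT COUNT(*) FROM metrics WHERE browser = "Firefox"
2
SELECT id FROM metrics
[1, 2, 3, 4, 5, 6, 7]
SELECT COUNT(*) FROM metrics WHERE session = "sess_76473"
1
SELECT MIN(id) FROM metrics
1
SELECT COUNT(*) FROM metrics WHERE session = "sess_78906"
1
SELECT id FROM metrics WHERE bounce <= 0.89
[1, 4, 6, 7]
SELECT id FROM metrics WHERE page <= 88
[1, 5, 6]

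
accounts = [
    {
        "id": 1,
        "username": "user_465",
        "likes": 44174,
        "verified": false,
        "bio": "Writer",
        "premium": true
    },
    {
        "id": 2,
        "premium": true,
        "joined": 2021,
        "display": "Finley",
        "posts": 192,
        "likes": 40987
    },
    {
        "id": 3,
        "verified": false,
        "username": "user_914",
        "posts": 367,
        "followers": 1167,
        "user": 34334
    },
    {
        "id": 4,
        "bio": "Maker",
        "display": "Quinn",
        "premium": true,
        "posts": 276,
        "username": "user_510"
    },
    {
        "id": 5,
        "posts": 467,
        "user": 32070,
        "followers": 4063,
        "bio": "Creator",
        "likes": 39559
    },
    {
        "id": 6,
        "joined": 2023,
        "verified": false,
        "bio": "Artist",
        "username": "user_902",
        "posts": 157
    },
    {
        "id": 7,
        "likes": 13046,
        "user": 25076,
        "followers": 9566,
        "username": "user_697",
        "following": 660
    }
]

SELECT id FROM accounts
[1, 2, 3, 4, 5, 6, 7]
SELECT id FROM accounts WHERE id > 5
[6, 7]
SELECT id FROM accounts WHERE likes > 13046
[1, 2, 5]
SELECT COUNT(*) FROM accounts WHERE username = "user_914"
1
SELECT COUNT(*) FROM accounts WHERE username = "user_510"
1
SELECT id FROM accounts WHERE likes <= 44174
[1, 2, 5, 7]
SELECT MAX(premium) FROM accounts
True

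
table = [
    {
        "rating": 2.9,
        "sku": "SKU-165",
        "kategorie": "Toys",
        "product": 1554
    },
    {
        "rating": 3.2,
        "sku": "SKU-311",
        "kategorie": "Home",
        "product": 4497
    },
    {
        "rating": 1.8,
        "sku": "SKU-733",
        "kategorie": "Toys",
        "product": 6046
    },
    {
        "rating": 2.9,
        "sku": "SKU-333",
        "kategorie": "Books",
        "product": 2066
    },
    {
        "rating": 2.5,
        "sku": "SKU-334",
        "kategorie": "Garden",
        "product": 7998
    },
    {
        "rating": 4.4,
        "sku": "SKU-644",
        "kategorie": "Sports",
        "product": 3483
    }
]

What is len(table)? 6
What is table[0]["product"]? 1554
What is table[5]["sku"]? "SKU-644"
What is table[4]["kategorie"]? "Garden"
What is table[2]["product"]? 6046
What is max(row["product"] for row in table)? 7998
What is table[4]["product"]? 7998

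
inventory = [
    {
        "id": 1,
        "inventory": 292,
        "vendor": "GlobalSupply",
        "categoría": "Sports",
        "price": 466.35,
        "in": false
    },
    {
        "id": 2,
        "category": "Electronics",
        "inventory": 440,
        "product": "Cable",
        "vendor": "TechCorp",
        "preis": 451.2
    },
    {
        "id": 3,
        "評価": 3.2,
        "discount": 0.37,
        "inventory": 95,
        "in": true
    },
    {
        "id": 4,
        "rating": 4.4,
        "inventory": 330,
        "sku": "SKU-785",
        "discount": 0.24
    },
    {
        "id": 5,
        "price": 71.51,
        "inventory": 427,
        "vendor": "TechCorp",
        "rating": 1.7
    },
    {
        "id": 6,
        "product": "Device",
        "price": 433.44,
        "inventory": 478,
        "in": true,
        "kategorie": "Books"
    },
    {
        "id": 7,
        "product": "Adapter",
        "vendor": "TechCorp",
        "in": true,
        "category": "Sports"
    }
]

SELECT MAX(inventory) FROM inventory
478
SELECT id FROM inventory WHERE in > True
[]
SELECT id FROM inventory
[1, 2, 3, 4, 5, 6, 7]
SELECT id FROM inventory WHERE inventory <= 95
[3]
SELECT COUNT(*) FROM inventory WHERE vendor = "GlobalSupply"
1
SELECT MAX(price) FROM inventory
466.35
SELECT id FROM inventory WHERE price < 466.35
[5, 6]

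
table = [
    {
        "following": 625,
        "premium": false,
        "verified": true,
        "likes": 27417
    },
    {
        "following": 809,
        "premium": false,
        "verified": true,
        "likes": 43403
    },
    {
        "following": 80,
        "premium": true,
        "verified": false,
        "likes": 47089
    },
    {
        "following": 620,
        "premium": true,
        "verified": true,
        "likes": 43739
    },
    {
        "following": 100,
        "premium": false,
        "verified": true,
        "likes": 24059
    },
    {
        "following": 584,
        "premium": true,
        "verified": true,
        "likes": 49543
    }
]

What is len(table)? 6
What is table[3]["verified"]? True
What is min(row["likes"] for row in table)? 24059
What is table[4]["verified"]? True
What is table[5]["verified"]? True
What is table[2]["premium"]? True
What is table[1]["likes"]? 43403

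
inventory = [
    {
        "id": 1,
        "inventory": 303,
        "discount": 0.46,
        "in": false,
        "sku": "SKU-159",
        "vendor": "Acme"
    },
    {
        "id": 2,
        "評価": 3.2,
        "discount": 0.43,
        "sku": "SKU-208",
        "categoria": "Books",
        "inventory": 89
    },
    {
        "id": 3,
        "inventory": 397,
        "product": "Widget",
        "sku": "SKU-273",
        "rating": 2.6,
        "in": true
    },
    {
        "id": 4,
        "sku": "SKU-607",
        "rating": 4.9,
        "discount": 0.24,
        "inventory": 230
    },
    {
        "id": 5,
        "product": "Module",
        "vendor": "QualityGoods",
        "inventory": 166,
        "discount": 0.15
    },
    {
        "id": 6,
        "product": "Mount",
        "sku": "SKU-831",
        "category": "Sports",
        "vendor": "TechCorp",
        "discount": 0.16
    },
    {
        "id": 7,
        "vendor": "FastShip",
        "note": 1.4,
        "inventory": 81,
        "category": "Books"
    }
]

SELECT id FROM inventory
[1, 2, 3, 4, 5, 6, 7]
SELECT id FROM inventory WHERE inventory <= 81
[7]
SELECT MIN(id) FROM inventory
1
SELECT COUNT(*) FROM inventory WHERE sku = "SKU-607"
1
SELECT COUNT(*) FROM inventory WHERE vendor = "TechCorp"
1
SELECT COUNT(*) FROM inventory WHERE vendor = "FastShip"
1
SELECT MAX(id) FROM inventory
7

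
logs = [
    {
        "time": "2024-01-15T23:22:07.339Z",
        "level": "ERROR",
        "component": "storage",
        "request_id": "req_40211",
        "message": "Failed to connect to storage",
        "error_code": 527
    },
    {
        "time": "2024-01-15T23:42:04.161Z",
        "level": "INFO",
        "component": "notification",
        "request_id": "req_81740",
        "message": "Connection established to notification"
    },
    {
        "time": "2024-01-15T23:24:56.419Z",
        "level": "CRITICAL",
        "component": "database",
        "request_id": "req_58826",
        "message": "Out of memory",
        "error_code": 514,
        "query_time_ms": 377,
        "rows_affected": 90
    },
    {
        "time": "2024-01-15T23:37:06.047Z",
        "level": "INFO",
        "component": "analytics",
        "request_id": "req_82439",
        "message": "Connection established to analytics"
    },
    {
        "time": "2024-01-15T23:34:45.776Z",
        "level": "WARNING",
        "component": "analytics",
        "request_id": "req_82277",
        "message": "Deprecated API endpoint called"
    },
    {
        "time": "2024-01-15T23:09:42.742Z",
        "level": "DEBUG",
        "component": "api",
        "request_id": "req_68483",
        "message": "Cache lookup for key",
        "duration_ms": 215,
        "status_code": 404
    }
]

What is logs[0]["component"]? "storage"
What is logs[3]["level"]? "INFO"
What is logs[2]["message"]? "Out of memory"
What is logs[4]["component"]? "analytics"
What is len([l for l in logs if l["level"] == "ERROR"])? 1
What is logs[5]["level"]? "DEBUG"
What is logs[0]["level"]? "ERROR"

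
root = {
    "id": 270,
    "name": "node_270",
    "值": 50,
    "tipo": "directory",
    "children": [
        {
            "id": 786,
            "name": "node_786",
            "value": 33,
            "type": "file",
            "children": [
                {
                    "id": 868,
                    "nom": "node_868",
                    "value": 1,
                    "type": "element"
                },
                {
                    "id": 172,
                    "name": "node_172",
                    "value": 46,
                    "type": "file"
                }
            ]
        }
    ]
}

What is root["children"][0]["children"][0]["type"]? "element"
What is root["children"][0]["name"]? "node_786"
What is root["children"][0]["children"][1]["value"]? 46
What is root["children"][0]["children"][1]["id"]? 172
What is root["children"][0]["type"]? "file"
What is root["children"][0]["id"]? 786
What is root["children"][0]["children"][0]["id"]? 868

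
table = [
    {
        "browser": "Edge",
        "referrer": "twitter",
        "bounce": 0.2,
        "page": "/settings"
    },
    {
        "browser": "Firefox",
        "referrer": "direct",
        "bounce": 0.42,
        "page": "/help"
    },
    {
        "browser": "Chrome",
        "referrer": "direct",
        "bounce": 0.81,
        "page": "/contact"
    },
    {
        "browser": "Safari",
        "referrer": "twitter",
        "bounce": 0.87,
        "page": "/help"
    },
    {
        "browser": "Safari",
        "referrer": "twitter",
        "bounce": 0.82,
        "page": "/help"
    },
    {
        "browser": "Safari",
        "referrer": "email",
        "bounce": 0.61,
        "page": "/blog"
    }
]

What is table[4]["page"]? "/help"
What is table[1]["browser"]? "Firefox"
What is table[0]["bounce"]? 0.2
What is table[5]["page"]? "/blog"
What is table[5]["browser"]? "Safari"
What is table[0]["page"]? "/settings"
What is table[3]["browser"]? "Safari"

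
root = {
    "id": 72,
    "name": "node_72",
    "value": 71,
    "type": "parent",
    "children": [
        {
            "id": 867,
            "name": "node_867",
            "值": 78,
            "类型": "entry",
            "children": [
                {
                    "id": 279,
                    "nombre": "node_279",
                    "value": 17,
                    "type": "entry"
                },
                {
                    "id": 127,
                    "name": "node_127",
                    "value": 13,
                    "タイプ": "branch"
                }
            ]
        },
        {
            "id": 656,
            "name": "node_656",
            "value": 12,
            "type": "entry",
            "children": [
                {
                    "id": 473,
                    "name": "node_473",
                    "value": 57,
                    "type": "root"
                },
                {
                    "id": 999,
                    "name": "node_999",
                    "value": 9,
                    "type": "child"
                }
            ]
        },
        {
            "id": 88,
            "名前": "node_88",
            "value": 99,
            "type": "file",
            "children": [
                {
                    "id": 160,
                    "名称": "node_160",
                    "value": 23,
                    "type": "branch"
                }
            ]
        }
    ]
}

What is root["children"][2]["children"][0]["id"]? 160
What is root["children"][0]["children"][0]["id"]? 279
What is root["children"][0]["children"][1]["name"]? "node_127"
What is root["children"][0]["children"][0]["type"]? "entry"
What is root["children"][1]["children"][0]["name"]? "node_473"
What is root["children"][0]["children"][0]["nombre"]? "node_279"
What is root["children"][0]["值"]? 78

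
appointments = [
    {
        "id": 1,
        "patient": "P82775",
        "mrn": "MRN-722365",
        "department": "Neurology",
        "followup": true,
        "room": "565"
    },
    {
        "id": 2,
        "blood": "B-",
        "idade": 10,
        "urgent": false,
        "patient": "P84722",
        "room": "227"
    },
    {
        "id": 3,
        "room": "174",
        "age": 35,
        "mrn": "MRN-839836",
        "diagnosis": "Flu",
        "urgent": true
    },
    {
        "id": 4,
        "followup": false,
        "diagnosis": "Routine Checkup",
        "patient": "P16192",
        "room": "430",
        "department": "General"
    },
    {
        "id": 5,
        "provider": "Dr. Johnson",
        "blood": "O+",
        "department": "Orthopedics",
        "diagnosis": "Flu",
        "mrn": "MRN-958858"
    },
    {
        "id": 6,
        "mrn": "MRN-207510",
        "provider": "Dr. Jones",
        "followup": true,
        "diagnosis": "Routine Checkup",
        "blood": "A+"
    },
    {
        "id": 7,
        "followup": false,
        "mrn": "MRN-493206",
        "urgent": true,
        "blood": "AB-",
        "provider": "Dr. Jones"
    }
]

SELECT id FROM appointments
[1, 2, 3, 4, 5, 6, 7]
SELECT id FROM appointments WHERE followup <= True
[1, 4, 6, 7]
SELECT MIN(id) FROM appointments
1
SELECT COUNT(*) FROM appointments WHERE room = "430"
1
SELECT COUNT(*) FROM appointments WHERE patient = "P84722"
1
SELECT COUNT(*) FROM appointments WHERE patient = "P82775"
1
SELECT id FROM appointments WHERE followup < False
[]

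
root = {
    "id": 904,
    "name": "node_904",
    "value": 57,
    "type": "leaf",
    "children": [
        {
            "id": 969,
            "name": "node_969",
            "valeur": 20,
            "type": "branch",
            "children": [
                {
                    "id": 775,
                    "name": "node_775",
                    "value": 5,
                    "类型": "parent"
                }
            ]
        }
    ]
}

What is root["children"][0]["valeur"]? 20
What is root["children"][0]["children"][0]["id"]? 775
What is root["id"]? 904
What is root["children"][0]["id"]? 969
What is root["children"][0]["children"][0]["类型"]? "parent"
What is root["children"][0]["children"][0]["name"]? "node_775"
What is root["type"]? "leaf"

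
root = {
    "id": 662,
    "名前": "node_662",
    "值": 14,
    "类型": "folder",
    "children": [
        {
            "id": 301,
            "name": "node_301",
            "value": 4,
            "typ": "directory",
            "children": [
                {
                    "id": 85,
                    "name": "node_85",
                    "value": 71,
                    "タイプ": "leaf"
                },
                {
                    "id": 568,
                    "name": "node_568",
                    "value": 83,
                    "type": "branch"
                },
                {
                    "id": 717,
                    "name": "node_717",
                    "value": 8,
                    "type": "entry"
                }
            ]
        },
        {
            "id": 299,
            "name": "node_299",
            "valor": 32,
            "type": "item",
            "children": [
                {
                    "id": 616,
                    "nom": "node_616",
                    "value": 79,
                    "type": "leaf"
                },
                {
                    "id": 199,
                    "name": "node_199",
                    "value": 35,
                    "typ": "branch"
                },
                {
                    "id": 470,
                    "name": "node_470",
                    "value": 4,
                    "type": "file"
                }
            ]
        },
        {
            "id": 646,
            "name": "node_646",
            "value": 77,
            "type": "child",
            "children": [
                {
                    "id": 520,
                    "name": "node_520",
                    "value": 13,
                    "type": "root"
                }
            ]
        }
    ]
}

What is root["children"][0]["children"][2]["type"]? "entry"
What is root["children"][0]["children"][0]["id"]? 85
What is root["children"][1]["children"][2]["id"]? 470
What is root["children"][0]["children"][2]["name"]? "node_717"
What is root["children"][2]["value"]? 77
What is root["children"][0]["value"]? 4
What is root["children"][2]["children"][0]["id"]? 520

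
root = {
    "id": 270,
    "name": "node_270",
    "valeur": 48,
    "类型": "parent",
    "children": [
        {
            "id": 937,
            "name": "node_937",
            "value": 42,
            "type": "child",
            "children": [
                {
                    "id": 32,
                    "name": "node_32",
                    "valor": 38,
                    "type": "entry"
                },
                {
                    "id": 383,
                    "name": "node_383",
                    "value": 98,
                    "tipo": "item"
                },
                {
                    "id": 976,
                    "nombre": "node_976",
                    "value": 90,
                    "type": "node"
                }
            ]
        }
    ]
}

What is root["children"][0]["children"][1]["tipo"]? "item"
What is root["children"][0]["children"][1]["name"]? "node_383"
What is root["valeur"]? 48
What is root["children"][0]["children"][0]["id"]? 32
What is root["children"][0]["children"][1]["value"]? 98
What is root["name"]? "node_270"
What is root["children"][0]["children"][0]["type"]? "entry"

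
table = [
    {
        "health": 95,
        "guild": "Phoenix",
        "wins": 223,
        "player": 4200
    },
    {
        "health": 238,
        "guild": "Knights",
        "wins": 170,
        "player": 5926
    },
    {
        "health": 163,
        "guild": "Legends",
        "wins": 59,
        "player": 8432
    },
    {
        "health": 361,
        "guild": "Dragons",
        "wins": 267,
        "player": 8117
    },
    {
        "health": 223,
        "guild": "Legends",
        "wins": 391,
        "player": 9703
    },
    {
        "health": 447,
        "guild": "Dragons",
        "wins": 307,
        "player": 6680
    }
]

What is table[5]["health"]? 447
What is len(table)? 6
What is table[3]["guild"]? "Dragons"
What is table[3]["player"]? 8117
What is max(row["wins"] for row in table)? 391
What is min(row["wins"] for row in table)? 59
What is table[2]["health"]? 163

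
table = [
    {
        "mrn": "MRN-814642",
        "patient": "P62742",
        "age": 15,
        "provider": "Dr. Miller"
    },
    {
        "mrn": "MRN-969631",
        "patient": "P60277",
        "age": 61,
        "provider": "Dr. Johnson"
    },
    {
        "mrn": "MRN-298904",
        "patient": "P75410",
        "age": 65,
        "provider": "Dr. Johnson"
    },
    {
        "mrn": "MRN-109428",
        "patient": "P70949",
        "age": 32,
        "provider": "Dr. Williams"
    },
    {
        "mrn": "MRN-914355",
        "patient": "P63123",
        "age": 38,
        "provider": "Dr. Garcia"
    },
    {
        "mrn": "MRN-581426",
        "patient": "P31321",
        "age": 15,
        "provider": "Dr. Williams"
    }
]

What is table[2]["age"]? 65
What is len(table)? 6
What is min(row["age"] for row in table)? 15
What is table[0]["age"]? 15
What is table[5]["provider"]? "Dr. Williams"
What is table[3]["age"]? 32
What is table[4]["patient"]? "P63123"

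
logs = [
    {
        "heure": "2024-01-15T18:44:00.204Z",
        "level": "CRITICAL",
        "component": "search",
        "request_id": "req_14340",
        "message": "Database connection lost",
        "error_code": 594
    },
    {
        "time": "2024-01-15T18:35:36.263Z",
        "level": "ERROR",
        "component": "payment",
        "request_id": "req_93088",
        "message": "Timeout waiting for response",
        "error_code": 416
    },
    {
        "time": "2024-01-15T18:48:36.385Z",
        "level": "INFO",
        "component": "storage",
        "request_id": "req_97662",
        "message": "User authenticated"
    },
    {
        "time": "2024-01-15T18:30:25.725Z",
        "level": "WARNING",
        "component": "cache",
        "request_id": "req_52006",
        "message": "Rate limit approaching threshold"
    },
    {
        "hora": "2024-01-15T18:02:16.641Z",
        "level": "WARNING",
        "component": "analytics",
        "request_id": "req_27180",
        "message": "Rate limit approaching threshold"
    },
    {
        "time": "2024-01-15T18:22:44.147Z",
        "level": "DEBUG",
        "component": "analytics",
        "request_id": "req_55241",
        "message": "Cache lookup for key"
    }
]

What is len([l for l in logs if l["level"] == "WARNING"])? 2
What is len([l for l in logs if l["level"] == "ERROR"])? 1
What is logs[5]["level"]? "DEBUG"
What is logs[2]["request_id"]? "req_97662"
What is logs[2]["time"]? "2024-01-15T18:48:36.385Z"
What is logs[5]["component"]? "analytics"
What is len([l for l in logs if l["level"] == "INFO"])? 1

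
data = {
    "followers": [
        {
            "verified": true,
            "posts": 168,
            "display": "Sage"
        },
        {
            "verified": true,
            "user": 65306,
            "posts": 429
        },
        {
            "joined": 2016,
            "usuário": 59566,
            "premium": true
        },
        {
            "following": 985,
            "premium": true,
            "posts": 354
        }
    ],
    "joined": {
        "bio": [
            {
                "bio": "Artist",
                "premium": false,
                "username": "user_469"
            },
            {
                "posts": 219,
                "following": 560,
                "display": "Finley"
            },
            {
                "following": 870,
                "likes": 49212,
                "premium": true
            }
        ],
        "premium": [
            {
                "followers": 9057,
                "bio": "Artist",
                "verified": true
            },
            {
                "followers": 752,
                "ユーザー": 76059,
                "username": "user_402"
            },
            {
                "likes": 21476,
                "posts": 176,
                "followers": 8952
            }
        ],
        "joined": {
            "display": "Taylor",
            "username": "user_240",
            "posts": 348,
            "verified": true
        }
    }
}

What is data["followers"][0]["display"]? "Sage"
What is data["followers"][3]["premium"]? True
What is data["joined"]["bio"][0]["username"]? "user_469"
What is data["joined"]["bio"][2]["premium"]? True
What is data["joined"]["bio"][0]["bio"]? "Artist"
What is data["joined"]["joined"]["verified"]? True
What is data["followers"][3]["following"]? 985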